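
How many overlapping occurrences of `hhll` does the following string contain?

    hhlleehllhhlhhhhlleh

2

Sliding a length-4 window over the 20 characters (17 positions):
  position 1–4: hhll
  position 15–18: hhll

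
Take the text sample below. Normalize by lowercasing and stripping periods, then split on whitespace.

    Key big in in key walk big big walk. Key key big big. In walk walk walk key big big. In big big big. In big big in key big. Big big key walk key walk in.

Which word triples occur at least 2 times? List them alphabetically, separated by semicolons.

Trigram counts meeting the condition (at least 2 times):
  big big big: 2
  big big in: 4
  big in big: 2
  in big big: 2
  key big big: 3

big big big; big big in; big in big; in big big; key big big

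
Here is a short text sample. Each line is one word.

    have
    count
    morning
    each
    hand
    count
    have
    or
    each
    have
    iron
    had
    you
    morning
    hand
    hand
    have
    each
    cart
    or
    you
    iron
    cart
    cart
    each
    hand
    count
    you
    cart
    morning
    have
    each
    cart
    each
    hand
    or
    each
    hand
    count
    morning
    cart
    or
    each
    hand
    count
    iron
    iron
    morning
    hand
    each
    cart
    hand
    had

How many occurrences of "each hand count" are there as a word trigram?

Scanning the 51 overlapping trigram windows for "each hand count":
  position 4–6: each hand count
  position 25–27: each hand count
  position 37–39: each hand count
  position 43–45: each hand count

4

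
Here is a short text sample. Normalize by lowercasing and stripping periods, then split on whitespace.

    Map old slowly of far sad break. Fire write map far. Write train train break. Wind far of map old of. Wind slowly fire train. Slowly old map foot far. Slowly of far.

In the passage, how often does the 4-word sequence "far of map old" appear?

Scanning the 30 overlapping 4-gram windows for "far of map old":
  position 17–20: far of map old

1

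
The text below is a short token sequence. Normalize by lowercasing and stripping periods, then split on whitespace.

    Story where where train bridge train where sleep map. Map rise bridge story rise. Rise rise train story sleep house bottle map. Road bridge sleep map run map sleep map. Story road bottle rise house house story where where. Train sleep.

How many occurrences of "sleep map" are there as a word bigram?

3

Scanning the 40 overlapping bigram windows for "sleep map":
  position 8–9: sleep map
  position 25–26: sleep map
  position 29–30: sleep map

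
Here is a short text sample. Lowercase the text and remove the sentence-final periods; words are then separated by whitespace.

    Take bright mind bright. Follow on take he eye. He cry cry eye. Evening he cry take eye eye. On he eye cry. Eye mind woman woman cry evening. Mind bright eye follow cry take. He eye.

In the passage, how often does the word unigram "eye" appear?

Scanning the 37 tokens for "eye":
  position 9: eye
  position 13: eye
  position 18: eye
  position 19: eye
  position 22: eye
  position 24: eye
  position 32: eye
  position 37: eye

8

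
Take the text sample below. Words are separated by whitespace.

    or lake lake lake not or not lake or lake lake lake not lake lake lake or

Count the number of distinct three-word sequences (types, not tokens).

17 tokens → 15 trigram windows in total.
Repeated trigrams (each contributes count−1 duplicates):
  lake lake lake: 3
  lake lake not: 2
  or lake lake: 2
4 duplicate windows → 15 − 4 = 11 distinct.

11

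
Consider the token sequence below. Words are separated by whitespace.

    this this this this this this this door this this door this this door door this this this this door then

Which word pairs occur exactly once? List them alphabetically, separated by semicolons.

door door; door then

Bigram counts meeting the condition (exactly once):
  door door: 1
  door then: 1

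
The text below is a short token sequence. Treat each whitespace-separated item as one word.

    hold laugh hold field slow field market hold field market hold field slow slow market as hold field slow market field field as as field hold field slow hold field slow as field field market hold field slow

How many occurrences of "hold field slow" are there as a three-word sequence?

Scanning the 36 overlapping trigram windows for "hold field slow":
  position 3–5: hold field slow
  position 11–13: hold field slow
  position 17–19: hold field slow
  position 26–28: hold field slow
  position 29–31: hold field slow
  position 36–38: hold field slow

6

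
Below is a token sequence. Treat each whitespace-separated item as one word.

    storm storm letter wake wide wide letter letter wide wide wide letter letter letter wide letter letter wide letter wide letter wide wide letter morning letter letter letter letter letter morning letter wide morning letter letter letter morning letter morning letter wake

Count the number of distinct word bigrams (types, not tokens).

42 tokens → 41 bigram windows in total.
Repeated bigrams (each contributes count−1 duplicates):
  letter letter: 10
  letter wide: 6
  wide letter: 6
  morning letter: 5
  letter morning: 4
  wide wide: 4
  letter wake: 2
30 duplicate windows → 41 − 30 = 11 distinct.

11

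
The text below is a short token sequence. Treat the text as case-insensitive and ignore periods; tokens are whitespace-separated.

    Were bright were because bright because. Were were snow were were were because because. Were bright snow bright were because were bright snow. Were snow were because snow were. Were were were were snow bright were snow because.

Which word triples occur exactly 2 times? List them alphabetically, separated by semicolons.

Trigram counts meeting the condition (exactly 2 times):
  because were bright: 2
  bright were because: 2
  snow bright were: 2
  snow were were: 2
  were bright snow: 2
  were snow were: 2
  were were snow: 2

because were bright; bright were because; snow bright were; snow were were; were bright snow; were snow were; were were snow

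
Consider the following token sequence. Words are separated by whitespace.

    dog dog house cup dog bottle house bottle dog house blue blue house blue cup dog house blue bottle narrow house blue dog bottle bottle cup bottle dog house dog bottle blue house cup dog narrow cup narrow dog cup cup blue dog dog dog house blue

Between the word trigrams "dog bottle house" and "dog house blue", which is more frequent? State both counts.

"dog house blue" (3 vs 1)

"dog bottle house": 1 occurrence
"dog house blue": 3 occurrences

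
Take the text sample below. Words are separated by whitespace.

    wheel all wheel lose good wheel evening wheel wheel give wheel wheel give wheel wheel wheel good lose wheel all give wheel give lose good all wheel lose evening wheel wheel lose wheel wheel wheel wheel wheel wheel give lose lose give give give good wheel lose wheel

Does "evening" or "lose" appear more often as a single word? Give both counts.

"lose" (8 vs 2)

"evening": 2 occurrences
"lose": 8 occurrences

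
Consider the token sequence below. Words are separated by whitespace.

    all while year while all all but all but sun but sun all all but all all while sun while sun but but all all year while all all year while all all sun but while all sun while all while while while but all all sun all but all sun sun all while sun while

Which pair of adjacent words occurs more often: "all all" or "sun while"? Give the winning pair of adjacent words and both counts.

"all all" (7 vs 3)

"all all": 7 occurrences
"sun while": 3 occurrences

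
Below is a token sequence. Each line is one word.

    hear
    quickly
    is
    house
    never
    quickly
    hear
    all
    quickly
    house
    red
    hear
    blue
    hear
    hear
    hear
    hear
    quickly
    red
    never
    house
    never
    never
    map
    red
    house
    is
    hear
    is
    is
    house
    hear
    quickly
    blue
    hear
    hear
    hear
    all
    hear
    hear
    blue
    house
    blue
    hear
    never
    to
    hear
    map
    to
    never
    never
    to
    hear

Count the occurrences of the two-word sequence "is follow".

Scanning the 52 overlapping bigram windows for "is follow":
  (none found)

0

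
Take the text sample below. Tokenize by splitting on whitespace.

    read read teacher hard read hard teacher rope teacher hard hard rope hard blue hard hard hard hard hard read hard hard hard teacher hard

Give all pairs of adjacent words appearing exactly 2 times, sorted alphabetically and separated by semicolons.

hard read; hard teacher; read hard

Bigram counts meeting the condition (exactly 2 times):
  hard read: 2
  hard teacher: 2
  read hard: 2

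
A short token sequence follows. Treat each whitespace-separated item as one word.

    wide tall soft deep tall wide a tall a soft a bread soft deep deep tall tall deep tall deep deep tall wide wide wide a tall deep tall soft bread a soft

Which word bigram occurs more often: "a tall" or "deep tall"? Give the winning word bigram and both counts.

"a tall": 2 occurrences
"deep tall": 5 occurrences

"deep tall" (5 vs 2)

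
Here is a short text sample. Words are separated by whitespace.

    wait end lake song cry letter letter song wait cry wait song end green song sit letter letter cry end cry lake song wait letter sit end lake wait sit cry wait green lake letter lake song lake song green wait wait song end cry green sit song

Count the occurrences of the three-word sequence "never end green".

Scanning the 46 overlapping trigram windows for "never end green":
  (none found)

0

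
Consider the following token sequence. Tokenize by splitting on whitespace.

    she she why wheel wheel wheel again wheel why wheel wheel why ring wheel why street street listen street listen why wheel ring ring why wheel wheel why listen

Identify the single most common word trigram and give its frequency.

Trigram frequencies (highest first):
  why wheel wheel: 3
  wheel wheel why: 2
  she she why: 1
  she why wheel: 1
  wheel wheel wheel: 1
  wheel wheel again: 1
  … (18 more, each ≤ 1)

"why wheel wheel", 3 times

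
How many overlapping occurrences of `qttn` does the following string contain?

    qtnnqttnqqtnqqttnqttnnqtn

Sliding a length-4 window over the 25 characters (22 positions):
  position 5–8: qttn
  position 14–17: qttn
  position 18–21: qttn

3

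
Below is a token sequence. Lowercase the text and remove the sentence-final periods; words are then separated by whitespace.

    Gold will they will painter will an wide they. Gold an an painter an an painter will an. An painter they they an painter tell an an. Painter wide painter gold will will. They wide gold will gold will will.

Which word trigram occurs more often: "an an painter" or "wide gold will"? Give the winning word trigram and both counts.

"an an painter": 4 occurrences
"wide gold will": 1 occurrence

"an an painter" (4 vs 1)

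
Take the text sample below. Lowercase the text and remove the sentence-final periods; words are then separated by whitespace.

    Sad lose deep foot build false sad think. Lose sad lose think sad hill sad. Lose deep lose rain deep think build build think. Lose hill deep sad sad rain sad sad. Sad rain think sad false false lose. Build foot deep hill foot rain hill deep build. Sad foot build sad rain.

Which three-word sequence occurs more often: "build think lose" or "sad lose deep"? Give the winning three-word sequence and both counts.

"sad lose deep" (2 vs 1)

"build think lose": 1 occurrence
"sad lose deep": 2 occurrences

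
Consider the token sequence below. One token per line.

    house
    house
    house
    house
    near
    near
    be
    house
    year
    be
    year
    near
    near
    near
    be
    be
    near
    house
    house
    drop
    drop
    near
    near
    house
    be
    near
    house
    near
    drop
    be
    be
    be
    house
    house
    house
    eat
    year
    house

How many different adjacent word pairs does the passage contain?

38 tokens → 37 bigram windows in total.
Repeated bigrams (each contributes count−1 duplicates):
  house house: 6
  near near: 4
  be be: 3
  near house: 3
  be house: 2
  be near: 2
  house near: 2
  near be: 2
16 duplicate windows → 37 − 16 = 21 distinct.

21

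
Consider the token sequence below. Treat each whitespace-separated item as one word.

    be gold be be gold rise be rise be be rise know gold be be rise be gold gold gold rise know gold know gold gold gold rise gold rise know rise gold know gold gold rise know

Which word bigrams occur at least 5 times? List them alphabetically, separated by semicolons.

Bigram counts meeting the condition (at least 5 times):
  gold gold: 5
  gold rise: 5

gold gold; gold rise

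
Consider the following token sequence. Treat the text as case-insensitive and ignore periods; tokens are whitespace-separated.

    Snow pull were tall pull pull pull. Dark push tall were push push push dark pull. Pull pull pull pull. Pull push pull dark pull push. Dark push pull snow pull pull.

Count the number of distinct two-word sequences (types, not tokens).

16

32 tokens → 31 bigram windows in total.
Repeated bigrams (each contributes count−1 duplicates):
  pull pull: 8
  dark pull: 2
  dark push: 2
  pull dark: 2
  pull push: 2
  push dark: 2
  push pull: 2
  push push: 2
  … (1 more repeated)
15 duplicate windows → 31 − 15 = 16 distinct.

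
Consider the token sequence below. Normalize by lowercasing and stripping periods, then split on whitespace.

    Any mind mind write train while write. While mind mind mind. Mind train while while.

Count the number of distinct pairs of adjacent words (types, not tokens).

15 tokens → 14 bigram windows in total.
Repeated bigrams (each contributes count−1 duplicates):
  mind mind: 4
  train while: 2
4 duplicate windows → 14 − 4 = 10 distinct.

10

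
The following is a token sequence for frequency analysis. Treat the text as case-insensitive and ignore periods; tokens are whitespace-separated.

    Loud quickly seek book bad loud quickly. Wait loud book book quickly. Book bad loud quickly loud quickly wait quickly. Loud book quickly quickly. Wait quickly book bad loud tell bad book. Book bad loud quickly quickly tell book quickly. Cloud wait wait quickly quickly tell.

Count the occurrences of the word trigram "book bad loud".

4

Scanning the 44 overlapping trigram windows for "book bad loud":
  position 4–6: book bad loud
  position 13–15: book bad loud
  position 27–29: book bad loud
  position 33–35: book bad loud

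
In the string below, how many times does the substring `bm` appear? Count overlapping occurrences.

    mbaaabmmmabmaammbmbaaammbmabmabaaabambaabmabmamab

7

Sliding a length-2 window over the 49 characters (48 positions):
  position 6–7: bm
  position 11–12: bm
  position 17–18: bm
  position 25–26: bm
  position 28–29: bm
  position 41–42: bm
  position 44–45: bm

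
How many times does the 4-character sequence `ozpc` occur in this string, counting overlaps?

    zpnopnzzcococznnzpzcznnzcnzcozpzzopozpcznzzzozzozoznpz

1

Sliding a length-4 window over the 54 characters (51 positions):
  position 36–39: ozpc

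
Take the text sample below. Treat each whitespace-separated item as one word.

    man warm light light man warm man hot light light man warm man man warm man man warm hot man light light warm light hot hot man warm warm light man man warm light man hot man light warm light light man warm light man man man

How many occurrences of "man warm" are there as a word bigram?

Scanning the 46 overlapping bigram windows for "man warm":
  position 1–2: man warm
  position 5–6: man warm
  position 11–12: man warm
  position 14–15: man warm
  position 17–18: man warm
  position 27–28: man warm
  position 32–33: man warm
  position 42–43: man warm

8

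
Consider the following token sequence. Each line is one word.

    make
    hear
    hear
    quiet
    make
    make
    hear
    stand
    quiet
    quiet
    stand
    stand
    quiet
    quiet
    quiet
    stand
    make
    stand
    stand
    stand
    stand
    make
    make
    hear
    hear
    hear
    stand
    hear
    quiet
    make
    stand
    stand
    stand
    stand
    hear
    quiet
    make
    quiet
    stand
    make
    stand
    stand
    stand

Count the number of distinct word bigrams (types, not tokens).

14

43 tokens → 42 bigram windows in total.
Repeated bigrams (each contributes count−1 duplicates):
  stand stand: 9
  hear hear: 3
  hear quiet: 3
  make hear: 3
  make stand: 3
  quiet make: 3
  quiet quiet: 3
  quiet stand: 3
  … (5 more repeated)
28 duplicate windows → 42 − 28 = 14 distinct.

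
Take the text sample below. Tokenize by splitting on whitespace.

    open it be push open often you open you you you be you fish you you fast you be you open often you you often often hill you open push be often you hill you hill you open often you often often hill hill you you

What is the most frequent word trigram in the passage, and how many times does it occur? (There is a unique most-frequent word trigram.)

"open often you", 3 times

Trigram frequencies (highest first):
  open often you: 3
  you be you: 2
  you open often: 2
  you often often: 2
  often often hill: 2
  hill you open: 2
  … (30 more, each ≤ 2)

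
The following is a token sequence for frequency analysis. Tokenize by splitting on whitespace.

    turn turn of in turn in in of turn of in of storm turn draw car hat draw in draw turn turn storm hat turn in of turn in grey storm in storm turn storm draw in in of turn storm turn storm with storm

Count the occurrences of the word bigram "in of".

4

Scanning the 44 overlapping bigram windows for "in of":
  position 7–8: in of
  position 11–12: in of
  position 26–27: in of
  position 38–39: in of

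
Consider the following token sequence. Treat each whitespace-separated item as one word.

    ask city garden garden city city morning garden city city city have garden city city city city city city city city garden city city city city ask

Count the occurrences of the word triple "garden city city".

4

Scanning the 25 overlapping trigram windows for "garden city city":
  position 4–6: garden city city
  position 8–10: garden city city
  position 13–15: garden city city
  position 22–24: garden city city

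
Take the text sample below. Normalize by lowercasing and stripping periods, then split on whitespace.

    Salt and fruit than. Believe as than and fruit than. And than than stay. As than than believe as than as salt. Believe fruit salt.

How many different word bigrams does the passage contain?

25 tokens → 24 bigram windows in total.
Repeated bigrams (each contributes count−1 duplicates):
  as than: 3
  and fruit: 2
  believe as: 2
  fruit than: 2
  than and: 2
  than believe: 2
  than than: 2
8 duplicate windows → 24 − 8 = 16 distinct.

16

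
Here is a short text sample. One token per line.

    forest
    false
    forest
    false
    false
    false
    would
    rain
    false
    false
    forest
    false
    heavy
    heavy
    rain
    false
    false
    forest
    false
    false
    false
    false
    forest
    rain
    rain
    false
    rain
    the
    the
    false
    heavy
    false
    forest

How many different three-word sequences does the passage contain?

23

33 tokens → 31 trigram windows in total.
Repeated trigrams (each contributes count−1 duplicates):
  false false false: 3
  false false forest: 3
  false forest false: 3
  forest false false: 2
  rain false false: 2
8 duplicate windows → 31 − 8 = 23 distinct.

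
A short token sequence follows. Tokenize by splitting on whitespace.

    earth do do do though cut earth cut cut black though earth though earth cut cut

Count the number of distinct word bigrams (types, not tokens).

11

16 tokens → 15 bigram windows in total.
Repeated bigrams (each contributes count−1 duplicates):
  cut cut: 2
  do do: 2
  earth cut: 2
  though earth: 2
4 duplicate windows → 15 − 4 = 11 distinct.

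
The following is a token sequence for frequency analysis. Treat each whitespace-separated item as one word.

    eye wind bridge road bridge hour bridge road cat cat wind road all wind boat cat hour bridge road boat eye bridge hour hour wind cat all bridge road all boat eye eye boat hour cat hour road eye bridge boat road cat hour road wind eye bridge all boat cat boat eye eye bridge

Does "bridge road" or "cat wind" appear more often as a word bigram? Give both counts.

"bridge road" (4 vs 1)

"bridge road": 4 occurrences
"cat wind": 1 occurrence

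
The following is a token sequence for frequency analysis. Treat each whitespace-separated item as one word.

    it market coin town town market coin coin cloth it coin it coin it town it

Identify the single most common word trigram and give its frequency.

"it coin it", 2 times

Trigram frequencies (highest first):
  it coin it: 2
  it market coin: 1
  market coin town: 1
  coin town town: 1
  town town market: 1
  town market coin: 1
  … (7 more, each ≤ 1)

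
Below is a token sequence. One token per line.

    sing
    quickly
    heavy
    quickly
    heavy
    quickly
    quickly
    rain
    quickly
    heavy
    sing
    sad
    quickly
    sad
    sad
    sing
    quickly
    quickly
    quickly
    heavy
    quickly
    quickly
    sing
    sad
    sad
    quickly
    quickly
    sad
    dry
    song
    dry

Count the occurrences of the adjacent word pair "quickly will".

Scanning the 30 overlapping bigram windows for "quickly will":
  (none found)

0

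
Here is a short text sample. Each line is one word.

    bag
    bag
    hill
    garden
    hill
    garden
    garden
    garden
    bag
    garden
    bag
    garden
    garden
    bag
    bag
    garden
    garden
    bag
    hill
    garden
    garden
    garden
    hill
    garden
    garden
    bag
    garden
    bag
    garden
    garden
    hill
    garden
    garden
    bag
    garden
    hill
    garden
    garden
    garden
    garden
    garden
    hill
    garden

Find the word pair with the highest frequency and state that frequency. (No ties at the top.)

"garden garden", 13 times

Bigram frequencies (highest first):
  garden garden: 13
  hill garden: 7
  garden bag: 7
  bag garden: 6
  garden hill: 5
  bag bag: 2
  … (1 more, each ≤ 2)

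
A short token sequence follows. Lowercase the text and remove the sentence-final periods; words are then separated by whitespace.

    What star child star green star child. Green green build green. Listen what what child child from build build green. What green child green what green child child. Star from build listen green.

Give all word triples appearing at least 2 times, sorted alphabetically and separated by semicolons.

Trigram counts meeting the condition (at least 2 times):
  green what green: 2
  what green child: 2

green what green; what green child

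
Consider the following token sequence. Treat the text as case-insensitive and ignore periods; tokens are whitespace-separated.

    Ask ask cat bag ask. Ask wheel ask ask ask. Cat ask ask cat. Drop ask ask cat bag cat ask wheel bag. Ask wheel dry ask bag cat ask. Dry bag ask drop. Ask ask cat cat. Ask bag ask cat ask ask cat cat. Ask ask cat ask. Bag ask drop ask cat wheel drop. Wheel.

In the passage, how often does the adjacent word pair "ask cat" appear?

Scanning the 57 overlapping bigram windows for "ask cat":
  position 2–3: ask cat
  position 10–11: ask cat
  position 13–14: ask cat
  position 17–18: ask cat
  position 36–37: ask cat
  position 41–42: ask cat
  position 44–45: ask cat
  position 48–49: ask cat
  position 54–55: ask cat

9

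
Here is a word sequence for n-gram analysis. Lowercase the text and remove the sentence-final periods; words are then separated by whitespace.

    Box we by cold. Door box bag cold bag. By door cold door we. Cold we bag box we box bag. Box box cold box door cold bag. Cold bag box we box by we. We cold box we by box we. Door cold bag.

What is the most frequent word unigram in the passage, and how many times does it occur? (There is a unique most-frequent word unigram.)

Unigram frequencies (highest first):
  box: 11
  we: 9
  cold: 9
  bag: 7
  door: 5
  by: 4

"box", 11 times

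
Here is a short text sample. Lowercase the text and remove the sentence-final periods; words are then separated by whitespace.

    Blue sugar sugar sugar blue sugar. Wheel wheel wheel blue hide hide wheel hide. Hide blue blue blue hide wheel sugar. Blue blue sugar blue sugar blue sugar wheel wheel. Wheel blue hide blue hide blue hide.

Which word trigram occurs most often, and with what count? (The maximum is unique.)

"sugar blue sugar", 3 times

Trigram frequencies (highest first):
  sugar blue sugar: 3
  blue sugar wheel: 2
  sugar wheel wheel: 2
  wheel wheel wheel: 2
  wheel wheel blue: 2
  wheel blue hide: 2
  … (19 more, each ≤ 2)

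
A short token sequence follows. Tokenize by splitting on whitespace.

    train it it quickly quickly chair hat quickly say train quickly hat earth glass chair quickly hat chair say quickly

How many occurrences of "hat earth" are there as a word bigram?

1

Scanning the 19 overlapping bigram windows for "hat earth":
  position 12–13: hat earth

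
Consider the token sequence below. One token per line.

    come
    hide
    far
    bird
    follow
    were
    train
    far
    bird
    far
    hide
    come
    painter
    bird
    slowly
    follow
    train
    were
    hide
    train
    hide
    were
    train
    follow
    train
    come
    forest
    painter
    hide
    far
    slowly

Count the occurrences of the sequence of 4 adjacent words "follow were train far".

1

Scanning the 28 overlapping 4-gram windows for "follow were train far":
  position 5–8: follow were train far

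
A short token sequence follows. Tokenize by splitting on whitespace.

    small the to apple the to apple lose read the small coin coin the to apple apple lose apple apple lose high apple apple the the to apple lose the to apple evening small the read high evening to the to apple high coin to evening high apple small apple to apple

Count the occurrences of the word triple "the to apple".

6

Scanning the 50 overlapping trigram windows for "the to apple":
  position 2–4: the to apple
  position 5–7: the to apple
  position 14–16: the to apple
  position 26–28: the to apple
  position 30–32: the to apple
  position 40–42: the to apple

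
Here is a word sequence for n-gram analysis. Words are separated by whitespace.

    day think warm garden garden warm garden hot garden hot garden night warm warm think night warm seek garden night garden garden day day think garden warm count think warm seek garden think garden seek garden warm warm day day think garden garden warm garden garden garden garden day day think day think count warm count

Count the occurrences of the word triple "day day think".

3

Scanning the 54 overlapping trigram windows for "day day think":
  position 23–25: day day think
  position 39–41: day day think
  position 49–51: day day think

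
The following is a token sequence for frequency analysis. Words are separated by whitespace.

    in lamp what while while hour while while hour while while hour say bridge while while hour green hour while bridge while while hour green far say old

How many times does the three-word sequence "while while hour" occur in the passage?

Scanning the 26 overlapping trigram windows for "while while hour":
  position 4–6: while while hour
  position 7–9: while while hour
  position 10–12: while while hour
  position 15–17: while while hour
  position 22–24: while while hour

5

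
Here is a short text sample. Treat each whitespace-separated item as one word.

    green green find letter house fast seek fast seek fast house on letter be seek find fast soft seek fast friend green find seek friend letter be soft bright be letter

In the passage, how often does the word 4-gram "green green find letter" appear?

Scanning the 28 overlapping 4-gram windows for "green green find letter":
  position 1–4: green green find letter

1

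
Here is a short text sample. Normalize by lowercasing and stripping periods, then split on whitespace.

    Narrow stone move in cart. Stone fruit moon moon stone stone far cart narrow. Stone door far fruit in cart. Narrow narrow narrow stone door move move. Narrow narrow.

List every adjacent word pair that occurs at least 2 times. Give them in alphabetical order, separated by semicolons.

Bigram counts meeting the condition (at least 2 times):
  cart narrow: 2
  in cart: 2
  narrow narrow: 3
  narrow stone: 3
  stone door: 2

cart narrow; in cart; narrow narrow; narrow stone; stone door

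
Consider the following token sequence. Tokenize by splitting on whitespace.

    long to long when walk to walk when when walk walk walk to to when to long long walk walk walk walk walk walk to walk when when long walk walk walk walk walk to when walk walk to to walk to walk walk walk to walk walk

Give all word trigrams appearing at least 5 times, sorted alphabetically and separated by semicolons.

walk walk to; walk walk walk

Trigram counts meeting the condition (at least 5 times):
  walk walk to: 5
  walk walk walk: 9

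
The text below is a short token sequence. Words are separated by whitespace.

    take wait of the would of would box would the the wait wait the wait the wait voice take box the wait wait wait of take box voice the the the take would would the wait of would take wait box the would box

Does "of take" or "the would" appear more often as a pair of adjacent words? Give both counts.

"of take": 1 occurrence
"the would": 2 occurrences

"the would" (2 vs 1)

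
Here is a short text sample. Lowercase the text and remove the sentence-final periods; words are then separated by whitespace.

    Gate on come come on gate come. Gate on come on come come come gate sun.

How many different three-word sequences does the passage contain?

12

16 tokens → 14 trigram windows in total.
Repeated trigrams (each contributes count−1 duplicates):
  gate on come: 2
  on come come: 2
2 duplicate windows → 14 − 2 = 12 distinct.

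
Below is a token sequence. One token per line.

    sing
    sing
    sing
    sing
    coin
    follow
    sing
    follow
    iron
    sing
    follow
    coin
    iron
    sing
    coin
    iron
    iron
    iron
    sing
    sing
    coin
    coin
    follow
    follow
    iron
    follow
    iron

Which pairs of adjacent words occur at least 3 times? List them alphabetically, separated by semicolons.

follow iron; iron sing; sing coin; sing sing

Bigram counts meeting the condition (at least 3 times):
  follow iron: 3
  iron sing: 3
  sing coin: 3
  sing sing: 4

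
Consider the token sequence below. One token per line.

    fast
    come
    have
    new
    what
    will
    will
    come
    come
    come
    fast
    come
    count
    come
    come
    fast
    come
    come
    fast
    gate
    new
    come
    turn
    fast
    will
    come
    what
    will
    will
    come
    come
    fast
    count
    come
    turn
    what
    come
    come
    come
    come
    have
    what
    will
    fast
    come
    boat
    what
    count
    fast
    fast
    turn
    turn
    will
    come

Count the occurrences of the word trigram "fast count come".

Scanning the 52 overlapping trigram windows for "fast count come":
  position 32–34: fast count come

1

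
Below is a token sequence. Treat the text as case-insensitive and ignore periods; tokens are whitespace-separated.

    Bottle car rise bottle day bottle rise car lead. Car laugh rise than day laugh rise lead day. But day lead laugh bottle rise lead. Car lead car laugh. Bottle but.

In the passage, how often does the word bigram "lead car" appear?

Scanning the 30 overlapping bigram windows for "lead car":
  position 9–10: lead car
  position 25–26: lead car
  position 27–28: lead car

3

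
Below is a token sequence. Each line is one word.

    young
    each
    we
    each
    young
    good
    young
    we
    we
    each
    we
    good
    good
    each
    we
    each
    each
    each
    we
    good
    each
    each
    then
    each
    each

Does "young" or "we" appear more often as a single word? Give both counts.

"we" (6 vs 3)

"young": 3 occurrences
"we": 6 occurrences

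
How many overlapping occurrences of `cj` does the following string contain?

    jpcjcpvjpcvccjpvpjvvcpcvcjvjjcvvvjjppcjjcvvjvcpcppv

4

Sliding a length-2 window over the 51 characters (50 positions):
  position 3–4: cj
  position 13–14: cj
  position 25–26: cj
  position 38–39: cj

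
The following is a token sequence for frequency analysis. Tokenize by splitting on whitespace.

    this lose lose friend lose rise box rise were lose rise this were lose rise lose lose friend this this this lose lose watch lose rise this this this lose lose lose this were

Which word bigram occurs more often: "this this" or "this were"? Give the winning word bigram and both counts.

"this this": 4 occurrences
"this were": 2 occurrences

"this this" (4 vs 2)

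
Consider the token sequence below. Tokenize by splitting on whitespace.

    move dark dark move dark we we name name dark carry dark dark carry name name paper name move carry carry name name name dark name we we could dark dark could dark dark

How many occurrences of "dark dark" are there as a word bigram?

4

Scanning the 33 overlapping bigram windows for "dark dark":
  position 2–3: dark dark
  position 12–13: dark dark
  position 30–31: dark dark
  position 33–34: dark dark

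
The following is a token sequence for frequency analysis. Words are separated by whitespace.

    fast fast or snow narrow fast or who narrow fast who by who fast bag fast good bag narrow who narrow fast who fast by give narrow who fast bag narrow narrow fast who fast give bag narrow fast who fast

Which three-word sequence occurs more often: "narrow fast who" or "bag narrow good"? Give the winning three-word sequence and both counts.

"narrow fast who": 4 occurrences
"bag narrow good": 0 occurrences

"narrow fast who" (4 vs 0)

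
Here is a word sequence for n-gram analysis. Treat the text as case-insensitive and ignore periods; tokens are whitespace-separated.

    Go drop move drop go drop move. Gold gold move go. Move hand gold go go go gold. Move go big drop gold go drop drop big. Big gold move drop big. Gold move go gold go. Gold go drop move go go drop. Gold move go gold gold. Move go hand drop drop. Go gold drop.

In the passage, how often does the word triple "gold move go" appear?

Scanning the 55 overlapping trigram windows for "gold move go":
  position 9–11: gold move go
  position 18–20: gold move go
  position 33–35: gold move go
  position 45–47: gold move go
  position 49–51: gold move go

5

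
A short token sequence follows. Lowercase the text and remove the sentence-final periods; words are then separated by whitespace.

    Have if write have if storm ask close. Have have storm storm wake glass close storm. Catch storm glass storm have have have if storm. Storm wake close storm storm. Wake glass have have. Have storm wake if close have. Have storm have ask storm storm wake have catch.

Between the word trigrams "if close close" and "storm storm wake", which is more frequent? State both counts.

"if close close": 0 occurrences
"storm storm wake": 4 occurrences

"storm storm wake" (4 vs 0)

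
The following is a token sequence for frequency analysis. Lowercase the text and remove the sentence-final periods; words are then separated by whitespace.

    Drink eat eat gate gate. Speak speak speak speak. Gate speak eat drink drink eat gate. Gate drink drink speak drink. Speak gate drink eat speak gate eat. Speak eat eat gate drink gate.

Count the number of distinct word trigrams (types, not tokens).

29

34 tokens → 32 trigram windows in total.
Repeated trigrams (each contributes count−1 duplicates):
  eat eat gate: 2
  eat gate gate: 2
  speak speak speak: 2
3 duplicate windows → 32 − 3 = 29 distinct.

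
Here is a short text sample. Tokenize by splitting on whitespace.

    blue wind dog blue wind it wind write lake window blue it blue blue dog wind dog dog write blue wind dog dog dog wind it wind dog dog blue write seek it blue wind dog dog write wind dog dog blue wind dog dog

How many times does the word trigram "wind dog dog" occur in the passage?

6

Scanning the 43 overlapping trigram windows for "wind dog dog":
  position 16–18: wind dog dog
  position 21–23: wind dog dog
  position 27–29: wind dog dog
  position 35–37: wind dog dog
  position 39–41: wind dog dog
  position 43–45: wind dog dog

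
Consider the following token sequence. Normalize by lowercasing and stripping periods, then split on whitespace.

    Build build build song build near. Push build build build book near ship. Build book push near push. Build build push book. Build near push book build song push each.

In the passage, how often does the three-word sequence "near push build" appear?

Scanning the 28 overlapping trigram windows for "near push build":
  position 6–8: near push build
  position 17–19: near push build

2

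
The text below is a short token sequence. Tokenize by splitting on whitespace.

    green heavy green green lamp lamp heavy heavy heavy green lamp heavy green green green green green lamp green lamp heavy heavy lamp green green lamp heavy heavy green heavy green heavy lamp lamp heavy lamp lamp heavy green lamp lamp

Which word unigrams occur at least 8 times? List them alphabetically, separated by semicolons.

Unigram counts meeting the condition (at least 8 times):
  green: 15
  heavy: 13
  lamp: 13

green; heavy; lamp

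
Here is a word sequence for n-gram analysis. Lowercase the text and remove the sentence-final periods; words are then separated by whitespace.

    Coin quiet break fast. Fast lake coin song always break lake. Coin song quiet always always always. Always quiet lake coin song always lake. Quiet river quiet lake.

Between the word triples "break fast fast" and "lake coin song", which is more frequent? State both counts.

"lake coin song" (3 vs 1)

"break fast fast": 1 occurrence
"lake coin song": 3 occurrences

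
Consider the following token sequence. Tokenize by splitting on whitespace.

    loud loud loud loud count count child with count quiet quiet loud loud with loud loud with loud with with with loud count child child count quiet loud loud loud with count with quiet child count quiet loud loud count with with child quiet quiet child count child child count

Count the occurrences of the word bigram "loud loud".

8

Scanning the 49 overlapping bigram windows for "loud loud":
  position 1–2: loud loud
  position 2–3: loud loud
  position 3–4: loud loud
  position 12–13: loud loud
  position 15–16: loud loud
  position 28–29: loud loud
  position 29–30: loud loud
  position 38–39: loud loud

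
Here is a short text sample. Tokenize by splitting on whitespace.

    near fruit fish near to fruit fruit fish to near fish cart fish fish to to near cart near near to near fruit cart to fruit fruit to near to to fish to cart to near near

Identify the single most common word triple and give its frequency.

"to fruit fruit", 2 times

Trigram frequencies (highest first):
  to fruit fruit: 2
  near fruit fish: 1
  fruit fish near: 1
  fish near to: 1
  near to fruit: 1
  fruit fruit fish: 1
  … (28 more, each ≤ 1)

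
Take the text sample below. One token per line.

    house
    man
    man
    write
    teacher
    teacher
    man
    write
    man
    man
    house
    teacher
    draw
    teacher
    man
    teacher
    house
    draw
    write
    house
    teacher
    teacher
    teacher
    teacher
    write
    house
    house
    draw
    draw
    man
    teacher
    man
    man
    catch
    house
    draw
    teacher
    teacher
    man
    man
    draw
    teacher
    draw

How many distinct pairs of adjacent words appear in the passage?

23

43 tokens → 42 bigram windows in total.
Repeated bigrams (each contributes count−1 duplicates):
  teacher teacher: 5
  man man: 4
  teacher man: 4
  draw teacher: 3
  house draw: 3
  house teacher: 2
  man teacher: 2
  man write: 2
  … (2 more repeated)
19 duplicate windows → 42 − 19 = 23 distinct.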